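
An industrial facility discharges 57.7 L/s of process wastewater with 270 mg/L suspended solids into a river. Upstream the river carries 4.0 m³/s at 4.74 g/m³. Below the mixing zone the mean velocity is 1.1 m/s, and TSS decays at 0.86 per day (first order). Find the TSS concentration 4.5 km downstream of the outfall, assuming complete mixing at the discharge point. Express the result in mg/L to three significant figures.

57.7 L/s = 0.0577 m³/s.
After complete mixing, C₀ = (0.0577·270 + 4·4.74) / 4.058 = 8.512 mg/L.
Travel time t = 4500 m / 1.1 m/s = 4091 s = 0.04735 d.
C = 8.512·exp(−0.86·0.04735) = 8.512·0.9601 = 8.172 mg/L.

8.17 mg/L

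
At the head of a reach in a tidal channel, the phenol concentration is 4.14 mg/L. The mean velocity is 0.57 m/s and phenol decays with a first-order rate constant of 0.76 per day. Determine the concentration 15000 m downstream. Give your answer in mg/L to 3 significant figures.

3.28 mg/L

Travel time t = 15000 m / 0.57 m/s = 1.5e+04/0.57 = 2.632e+04 s = 0.3046 d.
First-order decay: C = 4.14·exp(−0.76·0.3046) = 4.14·0.7934 = 3.284 mg/L.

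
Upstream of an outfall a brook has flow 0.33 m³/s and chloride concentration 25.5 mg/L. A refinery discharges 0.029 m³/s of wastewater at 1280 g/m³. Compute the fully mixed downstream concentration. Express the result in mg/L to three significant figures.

127 mg/L

By mass balance at complete mixing, C = (0.029·1280 + 0.33·25.5) / (0.029 + 0.33) = 45.54/0.359 = 126.8 mg/L.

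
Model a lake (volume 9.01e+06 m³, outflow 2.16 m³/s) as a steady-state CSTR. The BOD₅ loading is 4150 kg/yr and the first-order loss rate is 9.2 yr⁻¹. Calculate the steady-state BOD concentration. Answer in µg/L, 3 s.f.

27.5 µg/L

Outflow Q = 2.16 m³/s × 3.156e+07 s/yr = 6.816e+07 m³/yr.
Steady-state CSTR mass balance: W = Q·C + k·V·C, so C = W/(Q + kV).
Q + kV = 6.816e+07 + 9.2·9.01e+06 = 1.511e+08 m³/yr.
C = 4150/1.511e+08 = 2.747e-05 kg/m³ = 0.02747 mg/L = 27.47 µg/L.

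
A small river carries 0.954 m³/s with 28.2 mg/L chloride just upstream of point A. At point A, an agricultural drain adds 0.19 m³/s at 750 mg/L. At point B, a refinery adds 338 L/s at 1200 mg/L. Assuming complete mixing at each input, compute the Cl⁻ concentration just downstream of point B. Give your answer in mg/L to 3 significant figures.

After input A: C = (0.954·28.2 + 0.19·750) / 1.144 = 148.1 mg/L.
338 L/s = 0.338 m³/s.
After input B: C = (1.144·148.1 + 0.338·1200) / 1.482 = 388 mg/L.

388 mg/L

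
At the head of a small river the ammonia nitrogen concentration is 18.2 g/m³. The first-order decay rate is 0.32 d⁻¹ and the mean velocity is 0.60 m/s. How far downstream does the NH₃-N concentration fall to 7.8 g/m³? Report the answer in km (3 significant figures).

137 km

From C = C₀·e^(−kt), t = ln(C₀/C)/k = ln(18.2/7.8)/0.32 = 0.8473/0.32 = 2.648 d.
Distance = v·t = 0.60 m/s × 2.288e+05 s = 1.373e+05 m = 137.3 km.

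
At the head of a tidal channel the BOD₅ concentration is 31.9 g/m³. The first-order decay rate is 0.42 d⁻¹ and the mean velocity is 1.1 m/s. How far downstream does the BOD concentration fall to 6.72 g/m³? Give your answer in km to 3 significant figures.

From C = C₀·e^(−kt), t = ln(C₀/C)/k = ln(31.9/6.72)/0.42 = 1.558/0.42 = 3.708 d.
Distance = v·t = 1.1 m/s × 3.204e+05 s = 3.524e+05 m = 352.4 km.

352 km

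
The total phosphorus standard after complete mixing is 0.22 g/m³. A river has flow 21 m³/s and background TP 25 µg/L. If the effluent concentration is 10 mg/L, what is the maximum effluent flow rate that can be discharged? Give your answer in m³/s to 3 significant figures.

25 µg/L = 0.025 mg/L.
Mass balance at complete mixing: C_std·(Q_w + Q_r) = Q_w·C_e + Q_r·C_b.
Rearranging, Q_w = Q_r·(C_std − C_b)/(C_e − C_std) = 21·(0.22 − 0.025) / (10 − 0.22) = 0.4187 m³/s.

0.419 m³/s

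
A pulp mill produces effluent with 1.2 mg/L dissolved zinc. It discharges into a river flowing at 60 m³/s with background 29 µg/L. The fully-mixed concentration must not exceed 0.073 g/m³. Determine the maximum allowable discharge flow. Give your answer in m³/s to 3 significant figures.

29 µg/L = 0.029 mg/L.
Mass balance at complete mixing: C_std·(Q_w + Q_r) = Q_w·C_e + Q_r·C_b.
Rearranging, Q_w = Q_r·(C_std − C_b)/(C_e − C_std) = 60·(0.073 − 0.029) / (1.2 − 0.073) = 2.343 m³/s.

2.34 m³/s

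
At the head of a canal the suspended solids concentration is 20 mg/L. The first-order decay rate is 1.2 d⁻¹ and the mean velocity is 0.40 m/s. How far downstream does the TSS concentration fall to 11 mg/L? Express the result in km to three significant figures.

17.2 km

From C = C₀·e^(−kt), t = ln(C₀/C)/k = ln(20/11)/1.2 = 0.5978/1.2 = 0.4982 d.
Distance = v·t = 0.40 m/s × 4.304e+04 s = 1.722e+04 m = 17.22 km.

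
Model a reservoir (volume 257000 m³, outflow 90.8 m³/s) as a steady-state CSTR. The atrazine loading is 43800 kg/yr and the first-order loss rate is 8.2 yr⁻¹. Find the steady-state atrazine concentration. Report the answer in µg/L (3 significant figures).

Outflow Q = 90.8 m³/s × 3.156e+07 s/yr = 2.865e+09 m³/yr.
Steady-state CSTR mass balance: W = Q·C + k·V·C, so C = W/(Q + kV).
Q + kV = 2.865e+09 + 8.2·257000 = 2.868e+09 m³/yr.
C = 43800/2.868e+09 = 1.527e-05 kg/m³ = 0.01527 mg/L = 15.27 µg/L.

15.3 µg/L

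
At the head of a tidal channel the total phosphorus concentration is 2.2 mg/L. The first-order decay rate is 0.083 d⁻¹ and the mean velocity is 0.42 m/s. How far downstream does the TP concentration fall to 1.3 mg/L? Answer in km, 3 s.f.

230 km

From C = C₀·e^(−kt), t = ln(C₀/C)/k = ln(2.2/1.3)/0.083 = 0.5261/0.083 = 6.338 d.
Distance = v·t = 0.42 m/s × 5.476e+05 s = 2.3e+05 m = 230 km.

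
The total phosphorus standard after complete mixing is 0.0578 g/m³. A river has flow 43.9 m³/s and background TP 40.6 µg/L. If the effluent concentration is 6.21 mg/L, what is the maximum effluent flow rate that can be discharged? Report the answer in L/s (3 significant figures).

123 L/s

40.6 µg/L = 0.0406 mg/L.
Mass balance at complete mixing: C_std·(Q_w + Q_r) = Q_w·C_e + Q_r·C_b.
Rearranging, Q_w = Q_r·(C_std − C_b)/(C_e − C_std) = 43.9·(0.0578 − 0.0406) / (6.21 − 0.0578) = 0.1227 m³/s.
= 122.7 L/s.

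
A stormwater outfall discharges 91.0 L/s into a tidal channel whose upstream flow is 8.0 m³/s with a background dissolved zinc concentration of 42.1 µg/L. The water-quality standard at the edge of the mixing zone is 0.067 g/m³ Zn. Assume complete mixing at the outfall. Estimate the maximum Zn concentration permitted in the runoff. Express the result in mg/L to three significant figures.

2.26 mg/L

91.0 L/s = 0.091 m³/s.
42.1 µg/L = 0.0421 mg/L.
Mass balance: 0.067·8.091 = 0.091·Cₑ + 8·0.0421.
Cₑ = (0.5421 − 0.3368) / 0.091 = 2.256 mg/L.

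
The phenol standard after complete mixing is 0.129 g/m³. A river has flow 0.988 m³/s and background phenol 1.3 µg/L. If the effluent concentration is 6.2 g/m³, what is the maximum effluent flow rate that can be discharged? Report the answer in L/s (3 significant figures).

20.8 L/s

1.3 µg/L = 0.0013 mg/L.
Mass balance at complete mixing: C_std·(Q_w + Q_r) = Q_w·C_e + Q_r·C_b.
Rearranging, Q_w = Q_r·(C_std − C_b)/(C_e − C_std) = 0.988·(0.129 − 0.0013) / (6.2 − 0.129) = 0.02078 m³/s.
= 20.78 L/s.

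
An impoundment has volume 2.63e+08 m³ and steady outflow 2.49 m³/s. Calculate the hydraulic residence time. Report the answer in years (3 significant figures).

3.35 yr

Q = 2.49 m³/s × 3.156e+07 s/yr = 7.858e+07 m³/yr.
Hydraulic residence time τ = V/Q = 2.63e+08/7.858e+07 = 3.347 yr.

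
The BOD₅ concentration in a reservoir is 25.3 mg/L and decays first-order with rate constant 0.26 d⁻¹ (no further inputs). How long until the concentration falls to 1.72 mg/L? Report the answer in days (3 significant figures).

10.3 d

t = ln(C₀/C)/k = ln(25.3/1.72)/0.26 = 2.688/0.26 = 10.34 d.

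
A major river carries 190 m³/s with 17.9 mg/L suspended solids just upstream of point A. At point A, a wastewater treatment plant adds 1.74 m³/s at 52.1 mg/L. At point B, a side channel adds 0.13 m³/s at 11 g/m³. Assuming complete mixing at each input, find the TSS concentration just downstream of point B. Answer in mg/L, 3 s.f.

After input A: C = (190·17.9 + 1.74·52.1) / 191.7 = 18.21 mg/L.
After input B: C = (191.7·18.21 + 0.13·11) / 191.9 = 18.21 mg/L.

18.2 mg/L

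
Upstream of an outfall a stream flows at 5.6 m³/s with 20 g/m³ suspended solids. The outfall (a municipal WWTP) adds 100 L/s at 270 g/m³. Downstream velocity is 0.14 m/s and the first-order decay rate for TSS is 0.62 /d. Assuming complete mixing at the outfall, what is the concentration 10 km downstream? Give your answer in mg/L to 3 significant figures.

14.6 mg/L

100 L/s = 0.1 m³/s.
After complete mixing, C₀ = (0.1·270 + 5.6·20) / 5.7 = 24.39 mg/L.
Travel time t = 1e+04 m / 0.14 m/s = 7.143e+04 s = 0.8267 d.
C = 24.39·exp(−0.62·0.8267) = 24.39·0.599 = 14.61 mg/L.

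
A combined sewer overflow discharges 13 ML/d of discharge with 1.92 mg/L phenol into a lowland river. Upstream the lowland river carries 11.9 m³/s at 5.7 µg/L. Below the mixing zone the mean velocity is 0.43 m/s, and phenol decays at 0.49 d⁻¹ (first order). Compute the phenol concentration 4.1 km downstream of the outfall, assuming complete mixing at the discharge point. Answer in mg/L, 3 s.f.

0.0280 mg/L

13 ML/d = 0.1505 m³/s.
5.7 µg/L = 0.0057 mg/L.
After complete mixing, C₀ = (0.1505·1.92 + 11.9·0.0057) / 12.05 = 0.0296 mg/L.
Travel time t = 4100 m / 0.43 m/s = 9535 s = 0.1104 d.
C = 0.0296·exp(−0.49·0.1104) = 0.0296·0.9474 = 0.02804 mg/L.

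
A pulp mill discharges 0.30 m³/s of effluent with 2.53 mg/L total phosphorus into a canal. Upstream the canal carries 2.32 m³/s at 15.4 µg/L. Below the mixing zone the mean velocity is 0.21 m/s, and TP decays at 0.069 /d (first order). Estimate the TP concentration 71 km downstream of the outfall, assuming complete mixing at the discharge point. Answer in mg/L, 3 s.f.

0.232 mg/L

15.4 µg/L = 0.0154 mg/L.
After complete mixing, C₀ = (0.3·2.53 + 2.32·0.0154) / 2.62 = 0.3033 mg/L.
Travel time t = 7.1e+04 m / 0.21 m/s = 3.381e+05 s = 3.913 d.
C = 0.3033·exp(−0.069·3.913) = 0.3033·0.7634 = 0.2316 mg/L.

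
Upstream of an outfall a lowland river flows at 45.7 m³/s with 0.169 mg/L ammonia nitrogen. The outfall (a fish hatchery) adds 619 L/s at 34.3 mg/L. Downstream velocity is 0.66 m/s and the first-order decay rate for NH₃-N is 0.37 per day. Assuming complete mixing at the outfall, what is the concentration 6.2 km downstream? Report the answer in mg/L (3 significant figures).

619 L/s = 0.619 m³/s.
After complete mixing, C₀ = (0.619·34.3 + 45.7·0.169) / 46.32 = 0.6251 mg/L.
Travel time t = 6200 m / 0.66 m/s = 9394 s = 0.1087 d.
C = 0.6251·exp(−0.37·0.1087) = 0.6251·0.9606 = 0.6005 mg/L.

0.600 mg/L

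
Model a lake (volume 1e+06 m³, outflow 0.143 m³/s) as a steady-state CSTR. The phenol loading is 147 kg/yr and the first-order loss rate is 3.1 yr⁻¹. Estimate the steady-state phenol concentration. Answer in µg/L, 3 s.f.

19.3 µg/L

Outflow Q = 0.143 m³/s × 3.156e+07 s/yr = 4.513e+06 m³/yr.
Steady-state CSTR mass balance: W = Q·C + k·V·C, so C = W/(Q + kV).
Q + kV = 4.513e+06 + 3.1·1e+06 = 7.613e+06 m³/yr.
C = 147/7.613e+06 = 1.931e-05 kg/m³ = 0.01931 mg/L = 19.31 µg/L.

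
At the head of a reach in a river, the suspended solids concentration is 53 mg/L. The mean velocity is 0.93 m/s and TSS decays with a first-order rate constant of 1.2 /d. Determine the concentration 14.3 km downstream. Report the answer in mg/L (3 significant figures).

42.8 mg/L

Travel time t = 14.3 km / 0.93 m/s = 1.43e+04/0.93 = 1.538e+04 s = 0.178 d.
First-order decay: C = 53·exp(−1.2·0.178) = 53·0.8077 = 42.81 mg/L.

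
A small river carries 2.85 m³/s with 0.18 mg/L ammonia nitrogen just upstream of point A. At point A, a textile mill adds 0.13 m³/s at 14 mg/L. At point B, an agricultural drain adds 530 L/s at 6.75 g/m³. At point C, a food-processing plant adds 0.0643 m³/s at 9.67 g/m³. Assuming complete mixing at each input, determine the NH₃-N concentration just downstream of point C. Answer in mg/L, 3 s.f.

1.83 mg/L

After input A: C = (2.85·0.18 + 0.13·14) / 2.98 = 0.7829 mg/L.
530 L/s = 0.53 m³/s.
After input B: C = (2.98·0.7829 + 0.53·6.75) / 3.51 = 1.684 mg/L.
After input C: C = (3.51·1.684 + 0.0643·9.67) / 3.574 = 1.828 mg/L.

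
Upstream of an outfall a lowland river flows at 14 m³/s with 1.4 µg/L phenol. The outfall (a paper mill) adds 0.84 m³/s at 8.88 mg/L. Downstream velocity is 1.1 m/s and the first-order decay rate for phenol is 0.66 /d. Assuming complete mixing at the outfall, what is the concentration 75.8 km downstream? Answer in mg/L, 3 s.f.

1.4 µg/L = 0.0014 mg/L.
After complete mixing, C₀ = (0.84·8.88 + 14·0.0014) / 14.84 = 0.504 mg/L.
Travel time t = 7.58e+04 m / 1.1 m/s = 6.891e+04 s = 0.7976 d.
C = 0.504·exp(−0.66·0.7976) = 0.504·0.5907 = 0.2977 mg/L.

0.298 mg/L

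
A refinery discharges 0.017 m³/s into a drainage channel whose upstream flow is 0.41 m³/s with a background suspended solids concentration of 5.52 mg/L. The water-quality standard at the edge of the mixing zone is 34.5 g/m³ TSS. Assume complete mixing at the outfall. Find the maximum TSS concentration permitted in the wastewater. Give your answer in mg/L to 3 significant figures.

733 mg/L

Mass balance: 34.5·0.427 = 0.017·Cₑ + 0.41·5.52.
Cₑ = (14.73 − 2.263) / 0.017 = 733.4 mg/L.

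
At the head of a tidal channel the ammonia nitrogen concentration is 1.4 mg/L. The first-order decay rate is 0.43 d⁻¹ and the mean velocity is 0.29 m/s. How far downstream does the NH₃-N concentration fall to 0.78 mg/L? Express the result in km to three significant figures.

From C = C₀·e^(−kt), t = ln(C₀/C)/k = ln(1.4/0.78)/0.43 = 0.5849/0.43 = 1.36 d.
Distance = v·t = 0.29 m/s × 1.175e+05 s = 3.408e+04 m = 34.08 km.

34.1 km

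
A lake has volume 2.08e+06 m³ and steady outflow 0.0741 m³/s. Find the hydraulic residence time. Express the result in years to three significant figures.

Q = 0.0741 m³/s × 3.156e+07 s/yr = 2.338e+06 m³/yr.
Hydraulic residence time τ = V/Q = 2.08e+06/2.338e+06 = 0.8895 yr.

0.889 yr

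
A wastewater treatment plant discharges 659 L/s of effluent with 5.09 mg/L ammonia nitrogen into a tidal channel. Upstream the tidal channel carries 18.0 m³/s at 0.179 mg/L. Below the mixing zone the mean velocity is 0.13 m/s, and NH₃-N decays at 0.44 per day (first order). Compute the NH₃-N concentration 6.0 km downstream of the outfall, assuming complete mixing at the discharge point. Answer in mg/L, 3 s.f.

0.279 mg/L

659 L/s = 0.659 m³/s.
After complete mixing, C₀ = (0.659·5.09 + 18·0.179) / 18.66 = 0.3524 mg/L.
Travel time t = 6000 m / 0.13 m/s = 4.615e+04 s = 0.5342 d.
C = 0.3524·exp(−0.44·0.5342) = 0.3524·0.7905 = 0.2786 mg/L.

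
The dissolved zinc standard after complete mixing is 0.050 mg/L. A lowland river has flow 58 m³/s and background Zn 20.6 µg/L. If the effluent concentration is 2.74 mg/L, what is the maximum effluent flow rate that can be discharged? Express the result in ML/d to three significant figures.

20.6 µg/L = 0.0206 mg/L.
Mass balance at complete mixing: C_std·(Q_w + Q_r) = Q_w·C_e + Q_r·C_b.
Rearranging, Q_w = Q_r·(C_std − C_b)/(C_e − C_std) = 58·(0.05 − 0.0206) / (2.74 − 0.05) = 0.6339 m³/s.
= 54.77 ML/d.

54.8 ML/d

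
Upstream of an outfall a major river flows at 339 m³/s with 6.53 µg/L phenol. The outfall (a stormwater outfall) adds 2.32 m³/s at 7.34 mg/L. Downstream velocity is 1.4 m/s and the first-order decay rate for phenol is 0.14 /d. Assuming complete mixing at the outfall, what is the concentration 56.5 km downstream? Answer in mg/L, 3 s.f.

6.53 µg/L = 0.00653 mg/L.
After complete mixing, C₀ = (2.32·7.34 + 339·0.00653) / 341.3 = 0.05638 mg/L.
Travel time t = 5.65e+04 m / 1.4 m/s = 4.036e+04 s = 0.4671 d.
C = 0.05638·exp(−0.14·0.4671) = 0.05638·0.9367 = 0.05281 mg/L.

0.0528 mg/L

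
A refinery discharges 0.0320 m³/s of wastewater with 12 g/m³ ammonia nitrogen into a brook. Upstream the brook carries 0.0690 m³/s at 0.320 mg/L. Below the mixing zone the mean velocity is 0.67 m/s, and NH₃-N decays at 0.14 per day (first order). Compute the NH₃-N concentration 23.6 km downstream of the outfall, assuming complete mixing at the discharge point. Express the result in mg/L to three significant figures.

After complete mixing, C₀ = (0.032·12 + 0.069·0.32) / 0.101 = 4.021 mg/L.
Travel time t = 2.36e+04 m / 0.67 m/s = 3.522e+04 s = 0.4077 d.
C = 4.021·exp(−0.14·0.4077) = 4.021·0.9445 = 3.798 mg/L.

3.80 mg/L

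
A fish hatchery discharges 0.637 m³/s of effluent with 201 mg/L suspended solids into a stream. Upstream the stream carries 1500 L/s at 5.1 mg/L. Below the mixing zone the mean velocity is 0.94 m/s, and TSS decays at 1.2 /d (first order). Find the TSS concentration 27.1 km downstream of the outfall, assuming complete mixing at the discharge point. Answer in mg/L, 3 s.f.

1500 L/s = 1.5 m³/s.
After complete mixing, C₀ = (0.637·201 + 1.5·5.1) / 2.137 = 63.49 mg/L.
Travel time t = 2.71e+04 m / 0.94 m/s = 2.883e+04 s = 0.3337 d.
C = 63.49·exp(−1.2·0.3337) = 63.49·0.67 = 42.54 mg/L.

42.5 mg/L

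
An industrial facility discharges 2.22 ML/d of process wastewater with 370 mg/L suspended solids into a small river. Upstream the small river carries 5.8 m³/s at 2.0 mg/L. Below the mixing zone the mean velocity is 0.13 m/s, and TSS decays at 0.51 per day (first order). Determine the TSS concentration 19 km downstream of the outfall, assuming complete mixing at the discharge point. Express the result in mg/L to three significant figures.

1.53 mg/L

2.22 ML/d = 0.02569 m³/s.
After complete mixing, C₀ = (0.02569·370 + 5.8·2) / 5.826 = 3.623 mg/L.
Travel time t = 1.9e+04 m / 0.13 m/s = 1.462e+05 s = 1.692 d.
C = 3.623·exp(−0.51·1.692) = 3.623·0.422 = 1.529 mg/L.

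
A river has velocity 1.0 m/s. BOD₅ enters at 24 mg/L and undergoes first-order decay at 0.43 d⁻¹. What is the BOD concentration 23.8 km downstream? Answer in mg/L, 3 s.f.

21.3 mg/L

Travel time t = 23.8 km / 1.0 m/s = 2.38e+04/1.0 = 2.38e+04 s = 0.2755 d.
First-order decay: C = 24·exp(−0.43·0.2755) = 24·0.8883 = 21.32 mg/L.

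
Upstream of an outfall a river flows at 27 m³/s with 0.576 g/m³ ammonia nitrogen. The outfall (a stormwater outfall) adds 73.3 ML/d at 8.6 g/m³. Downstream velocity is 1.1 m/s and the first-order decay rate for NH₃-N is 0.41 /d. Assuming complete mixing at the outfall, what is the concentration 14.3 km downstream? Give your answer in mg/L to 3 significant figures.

73.3 ML/d = 0.8484 m³/s.
After complete mixing, C₀ = (0.8484·8.6 + 27·0.576) / 27.85 = 0.8204 mg/L.
Travel time t = 1.43e+04 m / 1.1 m/s = 1.3e+04 s = 0.1505 d.
C = 0.8204·exp(−0.41·0.1505) = 0.8204·0.9402 = 0.7714 mg/L.

0.771 mg/L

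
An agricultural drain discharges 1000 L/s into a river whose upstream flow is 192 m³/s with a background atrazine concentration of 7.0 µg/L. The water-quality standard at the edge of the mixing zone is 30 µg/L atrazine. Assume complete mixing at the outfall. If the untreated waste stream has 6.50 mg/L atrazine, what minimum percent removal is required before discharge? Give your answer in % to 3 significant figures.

1000 L/s = 1 m³/s.
7.0 µg/L = 0.007 mg/L.
30 µg/L = 0.03 mg/L.
Mass balance: 0.03·193 = 1·Cₑ + 192·0.007.
Cₑ = (5.79 − 1.344) / 1 = 4.446 mg/L.
Required removal = 1 − 4.446/6.50 = 31.6 %.

31.6 %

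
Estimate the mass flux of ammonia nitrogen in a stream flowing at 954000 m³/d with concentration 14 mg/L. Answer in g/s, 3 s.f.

155 g/s

954000 m³/d = 11.04 m³/s.
Mass flux = Q·C = 11.04 m³/s × 14 g/m³ = 154.6 g/s.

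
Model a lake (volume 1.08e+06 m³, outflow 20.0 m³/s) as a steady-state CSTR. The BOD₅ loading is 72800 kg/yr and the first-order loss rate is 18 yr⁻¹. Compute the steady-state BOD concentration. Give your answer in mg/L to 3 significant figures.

0.112 mg/L

Outflow Q = 20.0 m³/s × 3.156e+07 s/yr = 6.312e+08 m³/yr.
Steady-state CSTR mass balance: W = Q·C + k·V·C, so C = W/(Q + kV).
Q + kV = 6.312e+08 + 18·1.08e+06 = 6.506e+08 m³/yr.
C = 72800/6.506e+08 = 0.0001119 kg/m³ = 0.1119 mg/L.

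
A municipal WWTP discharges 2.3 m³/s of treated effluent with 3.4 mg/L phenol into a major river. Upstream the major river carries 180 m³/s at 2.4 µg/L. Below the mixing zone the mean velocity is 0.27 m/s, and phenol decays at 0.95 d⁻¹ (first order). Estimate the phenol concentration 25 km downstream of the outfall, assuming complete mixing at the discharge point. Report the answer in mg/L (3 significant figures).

2.4 µg/L = 0.0024 mg/L.
After complete mixing, C₀ = (2.3·3.4 + 180·0.0024) / 182.3 = 0.04527 mg/L.
Travel time t = 2.5e+04 m / 0.27 m/s = 9.259e+04 s = 1.072 d.
C = 0.04527·exp(−0.95·1.072) = 0.04527·0.3613 = 0.01635 mg/L.

0.0164 mg/L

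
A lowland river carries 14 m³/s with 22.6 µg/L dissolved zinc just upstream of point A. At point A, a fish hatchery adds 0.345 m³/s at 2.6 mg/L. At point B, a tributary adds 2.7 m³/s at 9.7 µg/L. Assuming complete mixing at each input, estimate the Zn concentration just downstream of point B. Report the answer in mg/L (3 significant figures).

0.0727 mg/L

22.6 µg/L = 0.0226 mg/L.
After input A: C = (14·0.0226 + 0.345·2.6) / 14.35 = 0.08459 mg/L.
9.7 µg/L = 0.0097 mg/L.
After input B: C = (14.35·0.08459 + 2.7·0.0097) / 17.05 = 0.07272 mg/L.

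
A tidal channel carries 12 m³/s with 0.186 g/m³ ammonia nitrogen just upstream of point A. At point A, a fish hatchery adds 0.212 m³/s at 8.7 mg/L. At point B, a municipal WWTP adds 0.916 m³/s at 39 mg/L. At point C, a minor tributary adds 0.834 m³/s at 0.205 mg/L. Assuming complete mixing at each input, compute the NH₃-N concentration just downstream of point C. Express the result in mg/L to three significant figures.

2.86 mg/L

After input A: C = (12·0.186 + 0.212·8.7) / 12.21 = 0.3338 mg/L.
After input B: C = (12.21·0.3338 + 0.916·39) / 13.13 = 3.032 mg/L.
After input C: C = (13.13·3.032 + 0.834·0.205) / 13.96 = 2.863 mg/L.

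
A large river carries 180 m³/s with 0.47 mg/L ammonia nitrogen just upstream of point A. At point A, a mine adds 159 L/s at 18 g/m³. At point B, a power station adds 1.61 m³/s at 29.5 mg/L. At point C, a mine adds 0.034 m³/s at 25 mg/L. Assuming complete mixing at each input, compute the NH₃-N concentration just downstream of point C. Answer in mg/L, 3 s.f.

0.747 mg/L

159 L/s = 0.159 m³/s.
After input A: C = (180·0.47 + 0.159·18) / 180.2 = 0.4855 mg/L.
After input B: C = (180.2·0.4855 + 1.61·29.5) / 181.8 = 0.7425 mg/L.
After input C: C = (181.8·0.7425 + 0.034·25) / 181.8 = 0.747 mg/L.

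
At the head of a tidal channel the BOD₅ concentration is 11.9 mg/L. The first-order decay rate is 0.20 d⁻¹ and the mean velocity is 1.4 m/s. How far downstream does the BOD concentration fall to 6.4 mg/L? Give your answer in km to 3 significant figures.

375 km

From C = C₀·e^(−kt), t = ln(C₀/C)/k = ln(11.9/6.4)/0.20 = 0.6202/0.20 = 3.101 d.
Distance = v·t = 1.4 m/s × 2.679e+05 s = 3.751e+05 m = 375.1 km.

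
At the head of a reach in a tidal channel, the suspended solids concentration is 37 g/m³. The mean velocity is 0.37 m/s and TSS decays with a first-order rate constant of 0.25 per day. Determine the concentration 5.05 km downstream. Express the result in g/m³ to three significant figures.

35.6 g/m³

Travel time t = 5.05 km / 0.37 m/s = 5050/0.37 = 1.365e+04 s = 0.158 d.
First-order decay: C = 37·exp(−0.25·0.158) = 37·0.9613 = 35.57 g/m³.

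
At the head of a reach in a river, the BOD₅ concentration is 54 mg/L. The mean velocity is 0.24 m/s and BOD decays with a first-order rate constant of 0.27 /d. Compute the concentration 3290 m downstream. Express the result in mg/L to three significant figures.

Travel time t = 3290 m / 0.24 m/s = 3290/0.24 = 1.371e+04 s = 0.1587 d.
First-order decay: C = 54·exp(−0.27·0.1587) = 54·0.9581 = 51.74 mg/L.

51.7 mg/L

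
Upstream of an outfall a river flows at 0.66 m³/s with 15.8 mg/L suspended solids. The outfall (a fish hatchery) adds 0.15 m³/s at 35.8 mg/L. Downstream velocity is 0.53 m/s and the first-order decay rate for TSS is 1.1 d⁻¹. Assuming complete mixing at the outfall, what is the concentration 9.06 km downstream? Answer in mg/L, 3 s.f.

After complete mixing, C₀ = (0.15·35.8 + 0.66·15.8) / 0.81 = 19.5 mg/L.
Travel time t = 9060 m / 0.53 m/s = 1.709e+04 s = 0.1979 d.
C = 19.5·exp(−1.1·0.1979) = 19.5·0.8044 = 15.69 mg/L.

15.7 mg/L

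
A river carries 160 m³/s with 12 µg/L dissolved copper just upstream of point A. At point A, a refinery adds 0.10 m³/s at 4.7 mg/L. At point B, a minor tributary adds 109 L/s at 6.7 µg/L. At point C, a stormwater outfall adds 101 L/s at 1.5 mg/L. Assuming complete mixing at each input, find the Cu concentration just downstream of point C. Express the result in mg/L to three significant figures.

12 µg/L = 0.012 mg/L.
After input A: C = (160·0.012 + 0.1·4.7) / 160.1 = 0.01493 mg/L.
109 L/s = 0.109 m³/s.
6.7 µg/L = 0.0067 mg/L.
After input B: C = (160.1·0.01493 + 0.109·0.0067) / 160.2 = 0.01492 mg/L.
101 L/s = 0.101 m³/s.
After input C: C = (160.2·0.01492 + 0.101·1.5) / 160.3 = 0.01586 mg/L.

0.0159 mg/L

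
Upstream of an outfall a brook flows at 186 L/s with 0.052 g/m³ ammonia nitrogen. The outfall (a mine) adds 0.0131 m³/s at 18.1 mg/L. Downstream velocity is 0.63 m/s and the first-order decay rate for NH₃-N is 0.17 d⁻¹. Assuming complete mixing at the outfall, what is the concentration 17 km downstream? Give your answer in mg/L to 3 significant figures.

186 L/s = 0.186 m³/s.
After complete mixing, C₀ = (0.0131·18.1 + 0.186·0.052) / 0.1991 = 1.239 mg/L.
Travel time t = 1.7e+04 m / 0.63 m/s = 2.698e+04 s = 0.3123 d.
C = 1.239·exp(−0.17·0.3123) = 1.239·0.9483 = 1.175 mg/L.

1.18 mg/L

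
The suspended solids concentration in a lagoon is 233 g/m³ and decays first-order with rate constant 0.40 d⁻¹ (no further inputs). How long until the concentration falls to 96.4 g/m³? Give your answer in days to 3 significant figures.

t = ln(C₀/C)/k = ln(233/96.4)/0.40 = 0.8825/0.40 = 2.206 d.

2.21 d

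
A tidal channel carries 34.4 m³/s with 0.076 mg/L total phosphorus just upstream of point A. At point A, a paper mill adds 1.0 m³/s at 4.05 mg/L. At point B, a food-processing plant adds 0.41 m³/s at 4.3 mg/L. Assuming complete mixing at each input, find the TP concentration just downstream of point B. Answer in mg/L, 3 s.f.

0.235 mg/L

After input A: C = (34.4·0.076 + 1·4.05) / 35.4 = 0.1883 mg/L.
After input B: C = (35.4·0.1883 + 0.41·4.3) / 35.81 = 0.2353 mg/L.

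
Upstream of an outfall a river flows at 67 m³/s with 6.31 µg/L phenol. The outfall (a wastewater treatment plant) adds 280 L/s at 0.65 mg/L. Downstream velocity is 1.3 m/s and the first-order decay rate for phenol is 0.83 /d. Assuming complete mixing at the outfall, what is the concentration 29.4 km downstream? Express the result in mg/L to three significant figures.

280 L/s = 0.28 m³/s.
6.31 µg/L = 0.00631 mg/L.
After complete mixing, C₀ = (0.28·0.65 + 67·0.00631) / 67.28 = 0.008989 mg/L.
Travel time t = 2.94e+04 m / 1.3 m/s = 2.262e+04 s = 0.2618 d.
C = 0.008989·exp(−0.83·0.2618) = 0.008989·0.8047 = 0.007234 mg/L.

0.00723 mg/L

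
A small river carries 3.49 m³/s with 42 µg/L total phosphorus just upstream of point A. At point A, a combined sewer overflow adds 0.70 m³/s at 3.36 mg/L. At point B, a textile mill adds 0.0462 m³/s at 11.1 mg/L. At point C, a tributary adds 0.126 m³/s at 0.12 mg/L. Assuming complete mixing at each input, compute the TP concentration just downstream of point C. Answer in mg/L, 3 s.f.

42 µg/L = 0.042 mg/L.
After input A: C = (3.49·0.042 + 0.7·3.36) / 4.19 = 0.5963 mg/L.
After input B: C = (4.19·0.5963 + 0.0462·11.1) / 4.236 = 0.7109 mg/L.
After input C: C = (4.236·0.7109 + 0.126·0.12) / 4.362 = 0.6938 mg/L.

0.694 mg/L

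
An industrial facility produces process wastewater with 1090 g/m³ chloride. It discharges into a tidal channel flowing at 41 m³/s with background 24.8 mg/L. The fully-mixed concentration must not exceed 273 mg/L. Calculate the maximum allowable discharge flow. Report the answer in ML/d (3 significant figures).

Mass balance at complete mixing: C_std·(Q_w + Q_r) = Q_w·C_e + Q_r·C_b.
Rearranging, Q_w = Q_r·(C_std − C_b)/(C_e − C_std) = 41·(273 − 24.8) / (1090 − 273) = 12.46 m³/s.
= 1076 ML/d.

1080 ML/d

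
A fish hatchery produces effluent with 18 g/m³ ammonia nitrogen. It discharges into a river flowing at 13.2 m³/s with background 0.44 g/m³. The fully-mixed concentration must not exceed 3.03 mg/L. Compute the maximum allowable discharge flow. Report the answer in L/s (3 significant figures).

2280 L/s

Mass balance at complete mixing: C_std·(Q_w + Q_r) = Q_w·C_e + Q_r·C_b.
Rearranging, Q_w = Q_r·(C_std − C_b)/(C_e − C_std) = 13.2·(3.03 − 0.44) / (18 − 3.03) = 2.284 m³/s.
= 2284 L/s.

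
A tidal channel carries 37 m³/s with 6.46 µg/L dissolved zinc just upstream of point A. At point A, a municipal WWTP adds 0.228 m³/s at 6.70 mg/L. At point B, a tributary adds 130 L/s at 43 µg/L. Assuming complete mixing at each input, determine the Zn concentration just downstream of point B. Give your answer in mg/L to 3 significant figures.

0.0474 mg/L

6.46 µg/L = 0.00646 mg/L.
After input A: C = (37·0.00646 + 0.228·6.7) / 37.23 = 0.04745 mg/L.
130 L/s = 0.13 m³/s.
43 µg/L = 0.043 mg/L.
After input B: C = (37.23·0.04745 + 0.13·0.043) / 37.36 = 0.04744 mg/L.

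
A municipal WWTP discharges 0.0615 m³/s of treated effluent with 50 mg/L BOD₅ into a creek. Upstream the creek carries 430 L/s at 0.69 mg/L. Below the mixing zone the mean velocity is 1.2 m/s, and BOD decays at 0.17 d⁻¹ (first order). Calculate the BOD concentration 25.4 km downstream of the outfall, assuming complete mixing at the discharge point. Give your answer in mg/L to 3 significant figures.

430 L/s = 0.43 m³/s.
After complete mixing, C₀ = (0.0615·50 + 0.43·0.69) / 0.4915 = 6.86 mg/L.
Travel time t = 2.54e+04 m / 1.2 m/s = 2.117e+04 s = 0.245 d.
C = 6.86·exp(−0.17·0.245) = 6.86·0.9592 = 6.58 mg/L.

6.58 mg/L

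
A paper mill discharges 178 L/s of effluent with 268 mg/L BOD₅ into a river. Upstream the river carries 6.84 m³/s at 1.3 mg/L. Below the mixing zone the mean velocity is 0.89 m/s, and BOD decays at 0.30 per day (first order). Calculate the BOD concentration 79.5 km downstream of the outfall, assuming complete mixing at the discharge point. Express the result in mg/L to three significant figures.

178 L/s = 0.178 m³/s.
After complete mixing, C₀ = (0.178·268 + 6.84·1.3) / 7.018 = 8.064 mg/L.
Travel time t = 7.95e+04 m / 0.89 m/s = 8.933e+04 s = 1.034 d.
C = 8.064·exp(−0.30·1.034) = 8.064·0.7333 = 5.914 mg/L.

5.91 mg/L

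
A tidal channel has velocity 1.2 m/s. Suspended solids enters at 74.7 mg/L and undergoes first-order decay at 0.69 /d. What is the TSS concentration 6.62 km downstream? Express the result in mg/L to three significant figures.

71.5 mg/L

Travel time t = 6.62 km / 1.2 m/s = 6620/1.2 = 5517 s = 0.06385 d.
First-order decay: C = 74.7·exp(−0.69·0.06385) = 74.7·0.9569 = 71.48 mg/L.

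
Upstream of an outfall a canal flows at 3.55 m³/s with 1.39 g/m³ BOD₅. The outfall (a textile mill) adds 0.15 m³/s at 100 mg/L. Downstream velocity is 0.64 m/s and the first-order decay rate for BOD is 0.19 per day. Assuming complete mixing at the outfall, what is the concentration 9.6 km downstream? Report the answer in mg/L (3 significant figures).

After complete mixing, C₀ = (0.15·100 + 3.55·1.39) / 3.7 = 5.388 mg/L.
Travel time t = 9600 m / 0.64 m/s = 1.5e+04 s = 0.1736 d.
C = 5.388·exp(−0.19·0.1736) = 5.388·0.9676 = 5.213 mg/L.

5.21 mg/L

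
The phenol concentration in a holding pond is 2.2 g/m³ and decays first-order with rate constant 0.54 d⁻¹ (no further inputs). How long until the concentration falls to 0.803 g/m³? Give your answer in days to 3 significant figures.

1.87 d

t = ln(C₀/C)/k = ln(2.2/0.803)/0.54 = 1.008/0.54 = 1.866 d.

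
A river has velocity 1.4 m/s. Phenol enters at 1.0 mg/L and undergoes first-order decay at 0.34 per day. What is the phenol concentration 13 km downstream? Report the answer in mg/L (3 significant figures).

0.964 mg/L

Travel time t = 13 km / 1.4 m/s = 1.3e+04/1.4 = 9286 s = 0.1075 d.
First-order decay: C = 1.0·exp(−0.34·0.1075) = 1.0·0.9641 = 0.9641 mg/L.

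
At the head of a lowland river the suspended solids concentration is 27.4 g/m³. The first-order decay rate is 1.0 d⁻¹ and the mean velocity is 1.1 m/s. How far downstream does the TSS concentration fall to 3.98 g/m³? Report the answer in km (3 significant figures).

183 km

From C = C₀·e^(−kt), t = ln(C₀/C)/k = ln(27.4/3.98)/1.0 = 1.929/1.0 = 1.929 d.
Distance = v·t = 1.1 m/s × 1.667e+05 s = 1.834e+05 m = 183.4 km.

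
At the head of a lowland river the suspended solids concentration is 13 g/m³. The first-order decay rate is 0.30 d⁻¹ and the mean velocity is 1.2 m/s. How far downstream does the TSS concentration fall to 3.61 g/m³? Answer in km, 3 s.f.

From C = C₀·e^(−kt), t = ln(C₀/C)/k = ln(13/3.61)/0.30 = 1.281/0.30 = 4.271 d.
Distance = v·t = 1.2 m/s × 3.69e+05 s = 4.428e+05 m = 442.8 km.

443 km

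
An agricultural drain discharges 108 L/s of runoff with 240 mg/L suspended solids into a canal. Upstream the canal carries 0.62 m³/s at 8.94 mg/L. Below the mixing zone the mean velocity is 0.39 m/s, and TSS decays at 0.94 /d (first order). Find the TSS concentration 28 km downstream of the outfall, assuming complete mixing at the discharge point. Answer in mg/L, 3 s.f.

108 L/s = 0.108 m³/s.
After complete mixing, C₀ = (0.108·240 + 0.62·8.94) / 0.728 = 43.22 mg/L.
Travel time t = 2.8e+04 m / 0.39 m/s = 7.179e+04 s = 0.831 d.
C = 43.22·exp(−0.94·0.831) = 43.22·0.4579 = 19.79 mg/L.

19.8 mg/L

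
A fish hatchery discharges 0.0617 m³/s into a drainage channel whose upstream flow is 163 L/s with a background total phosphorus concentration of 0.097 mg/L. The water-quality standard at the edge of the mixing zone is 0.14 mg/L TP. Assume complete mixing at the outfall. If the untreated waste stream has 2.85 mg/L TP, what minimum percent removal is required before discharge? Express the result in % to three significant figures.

163 L/s = 0.163 m³/s.
Mass balance: 0.14·0.2247 = 0.0617·Cₑ + 0.163·0.097.
Cₑ = (0.03146 − 0.01581) / 0.0617 = 0.2536 mg/L.
Required removal = 1 − 0.2536/2.85 = 91.1 %.

91.1 %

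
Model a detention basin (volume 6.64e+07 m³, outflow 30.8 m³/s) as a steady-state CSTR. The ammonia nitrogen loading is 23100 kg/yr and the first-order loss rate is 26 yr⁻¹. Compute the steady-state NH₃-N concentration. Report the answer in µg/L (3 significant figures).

8.56 µg/L

Outflow Q = 30.8 m³/s × 3.156e+07 s/yr = 9.72e+08 m³/yr.
Steady-state CSTR mass balance: W = Q·C + k·V·C, so C = W/(Q + kV).
Q + kV = 9.72e+08 + 26·6.64e+07 = 2.698e+09 m³/yr.
C = 23100/2.698e+09 = 8.561e-06 kg/m³ = 0.008561 mg/L = 8.561 µg/L.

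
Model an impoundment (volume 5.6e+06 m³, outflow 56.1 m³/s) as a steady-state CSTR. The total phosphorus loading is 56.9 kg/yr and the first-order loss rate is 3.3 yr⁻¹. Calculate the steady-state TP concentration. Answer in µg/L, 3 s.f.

Outflow Q = 56.1 m³/s × 3.156e+07 s/yr = 1.77e+09 m³/yr.
Steady-state CSTR mass balance: W = Q·C + k·V·C, so C = W/(Q + kV).
Q + kV = 1.77e+09 + 3.3·5.6e+06 = 1.789e+09 m³/yr.
C = 56.9/1.789e+09 = 3.181e-08 kg/m³ = 3.181e-05 mg/L = 0.03181 µg/L.

0.0318 µg/L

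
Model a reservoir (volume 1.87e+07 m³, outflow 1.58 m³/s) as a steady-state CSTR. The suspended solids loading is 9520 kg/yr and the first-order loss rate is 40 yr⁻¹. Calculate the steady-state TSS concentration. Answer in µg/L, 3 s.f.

Outflow Q = 1.58 m³/s × 3.156e+07 s/yr = 4.986e+07 m³/yr.
Steady-state CSTR mass balance: W = Q·C + k·V·C, so C = W/(Q + kV).
Q + kV = 4.986e+07 + 40·1.87e+07 = 7.979e+08 m³/yr.
C = 9520/7.979e+08 = 1.193e-05 kg/m³ = 0.01193 mg/L = 11.93 µg/L.

11.9 µg/L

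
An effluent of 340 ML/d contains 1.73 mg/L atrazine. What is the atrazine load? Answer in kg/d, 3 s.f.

340 ML/d = 3.935 m³/s.
Mass flux = Q·C = 3.935 m³/s × 1.73 g/m³ = 6.808 g/s.
= 6.808 g/s × 86.4 = 588.2 kg/d.

588 kg/d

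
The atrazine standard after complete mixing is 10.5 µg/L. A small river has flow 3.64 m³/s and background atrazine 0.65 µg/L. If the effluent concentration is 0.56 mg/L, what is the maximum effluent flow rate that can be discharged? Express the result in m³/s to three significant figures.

0.65 µg/L = 0.00065 mg/L.
10.5 µg/L = 0.0105 mg/L.
Mass balance at complete mixing: C_std·(Q_w + Q_r) = Q_w·C_e + Q_r·C_b.
Rearranging, Q_w = Q_r·(C_std − C_b)/(C_e − C_std) = 3.64·(0.0105 − 0.00065) / (0.56 − 0.0105) = 0.06525 m³/s.

0.0652 m³/s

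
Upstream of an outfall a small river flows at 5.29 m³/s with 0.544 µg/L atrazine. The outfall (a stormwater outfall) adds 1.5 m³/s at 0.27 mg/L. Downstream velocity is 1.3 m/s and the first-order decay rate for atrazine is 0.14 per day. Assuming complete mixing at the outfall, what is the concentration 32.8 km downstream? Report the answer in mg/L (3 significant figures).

0.544 µg/L = 0.000544 mg/L.
After complete mixing, C₀ = (1.5·0.27 + 5.29·0.000544) / 6.79 = 0.06007 mg/L.
Travel time t = 3.28e+04 m / 1.3 m/s = 2.523e+04 s = 0.292 d.
C = 0.06007·exp(−0.14·0.292) = 0.06007·0.9599 = 0.05766 mg/L.

0.0577 mg/L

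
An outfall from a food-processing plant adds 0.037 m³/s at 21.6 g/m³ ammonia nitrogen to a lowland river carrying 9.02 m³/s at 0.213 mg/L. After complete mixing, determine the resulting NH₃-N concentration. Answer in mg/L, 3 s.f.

0.300 mg/L

By mass balance at complete mixing, C = (0.037·21.6 + 9.02·0.213) / (0.037 + 9.02) = 2.72/9.057 = 0.3004 mg/L.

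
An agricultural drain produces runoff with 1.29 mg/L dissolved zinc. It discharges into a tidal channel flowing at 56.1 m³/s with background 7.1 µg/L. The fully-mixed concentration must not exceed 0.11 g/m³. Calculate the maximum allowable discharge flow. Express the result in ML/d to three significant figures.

7.1 µg/L = 0.0071 mg/L.
Mass balance at complete mixing: C_std·(Q_w + Q_r) = Q_w·C_e + Q_r·C_b.
Rearranging, Q_w = Q_r·(C_std − C_b)/(C_e − C_std) = 56.1·(0.11 − 0.0071) / (1.29 − 0.11) = 4.892 m³/s.
= 422.7 ML/d.

423 ML/d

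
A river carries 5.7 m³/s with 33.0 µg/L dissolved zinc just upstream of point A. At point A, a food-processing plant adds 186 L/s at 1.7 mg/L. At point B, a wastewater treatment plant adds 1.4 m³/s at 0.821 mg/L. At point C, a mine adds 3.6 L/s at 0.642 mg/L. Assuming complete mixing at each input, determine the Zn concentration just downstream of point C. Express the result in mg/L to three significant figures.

33.0 µg/L = 0.033 mg/L.
186 L/s = 0.186 m³/s.
After input A: C = (5.7·0.033 + 0.186·1.7) / 5.886 = 0.08568 mg/L.
After input B: C = (5.886·0.08568 + 1.4·0.821) / 7.286 = 0.227 mg/L.
3.6 L/s = 0.0036 m³/s.
After input C: C = (7.286·0.227 + 0.0036·0.642) / 7.29 = 0.2272 mg/L.

0.227 mg/L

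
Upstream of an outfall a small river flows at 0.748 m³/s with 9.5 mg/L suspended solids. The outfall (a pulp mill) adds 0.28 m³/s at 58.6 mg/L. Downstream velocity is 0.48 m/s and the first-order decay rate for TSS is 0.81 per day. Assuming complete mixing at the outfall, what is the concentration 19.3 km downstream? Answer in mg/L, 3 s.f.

15.7 mg/L

After complete mixing, C₀ = (0.28·58.6 + 0.748·9.5) / 1.028 = 22.87 mg/L.
Travel time t = 1.93e+04 m / 0.48 m/s = 4.021e+04 s = 0.4654 d.
C = 22.87·exp(−0.81·0.4654) = 22.87·0.6859 = 15.69 mg/L.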